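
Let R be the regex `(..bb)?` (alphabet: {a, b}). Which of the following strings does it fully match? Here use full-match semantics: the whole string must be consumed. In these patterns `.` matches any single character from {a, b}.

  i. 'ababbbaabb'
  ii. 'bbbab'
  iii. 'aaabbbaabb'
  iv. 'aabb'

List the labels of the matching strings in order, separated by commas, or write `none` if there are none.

iv

i → no match
ii → no match
iii → no match
iv → match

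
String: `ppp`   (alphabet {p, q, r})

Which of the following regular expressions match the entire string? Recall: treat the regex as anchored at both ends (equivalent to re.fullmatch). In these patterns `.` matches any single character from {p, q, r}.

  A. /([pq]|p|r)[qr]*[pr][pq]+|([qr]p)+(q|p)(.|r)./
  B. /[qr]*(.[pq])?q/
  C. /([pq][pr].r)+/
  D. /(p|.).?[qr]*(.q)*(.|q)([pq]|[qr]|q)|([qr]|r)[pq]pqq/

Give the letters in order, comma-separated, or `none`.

A → match
B → no match — must end with `q`
C → no match — must end with `r`
D → match

A, D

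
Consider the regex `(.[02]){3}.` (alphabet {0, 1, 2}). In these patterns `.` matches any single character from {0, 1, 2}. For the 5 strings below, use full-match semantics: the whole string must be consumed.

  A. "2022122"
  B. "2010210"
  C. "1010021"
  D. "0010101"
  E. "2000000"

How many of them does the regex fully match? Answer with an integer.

4

A. "2022122" → match
B. "2010210" → no match
C. "1010021" → match
D. "0010101" → match
E. "2000000" → match
Total matched: 4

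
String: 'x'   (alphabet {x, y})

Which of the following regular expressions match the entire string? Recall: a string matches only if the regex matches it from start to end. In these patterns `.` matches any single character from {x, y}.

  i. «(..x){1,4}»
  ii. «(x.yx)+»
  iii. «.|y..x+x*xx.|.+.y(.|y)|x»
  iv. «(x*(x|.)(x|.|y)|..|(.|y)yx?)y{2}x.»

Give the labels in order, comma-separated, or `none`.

iii

i → no match
ii → no match — must end with 'yx'
iii → match
iv → no match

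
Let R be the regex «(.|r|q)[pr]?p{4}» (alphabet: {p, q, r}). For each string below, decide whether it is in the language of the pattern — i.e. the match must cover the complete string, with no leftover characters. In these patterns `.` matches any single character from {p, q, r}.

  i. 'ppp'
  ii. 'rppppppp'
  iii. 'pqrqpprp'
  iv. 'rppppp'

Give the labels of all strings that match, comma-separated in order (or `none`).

iv

i → no match
ii → no match
iii → no match
iv → match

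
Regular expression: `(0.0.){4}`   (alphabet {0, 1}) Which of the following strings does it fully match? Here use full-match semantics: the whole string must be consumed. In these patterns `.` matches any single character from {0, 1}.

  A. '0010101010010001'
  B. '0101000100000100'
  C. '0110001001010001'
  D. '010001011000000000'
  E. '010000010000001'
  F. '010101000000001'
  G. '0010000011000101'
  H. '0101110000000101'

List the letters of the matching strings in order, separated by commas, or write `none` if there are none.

B

A → no match
B → match
C → no match
D → no match
E → no match
F → no match
G → no match
H → no match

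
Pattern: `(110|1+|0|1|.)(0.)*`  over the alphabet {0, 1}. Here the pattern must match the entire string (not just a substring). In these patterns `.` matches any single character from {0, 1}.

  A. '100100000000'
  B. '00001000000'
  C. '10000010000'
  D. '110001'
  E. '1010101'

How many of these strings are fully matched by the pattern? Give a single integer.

A → no match
B → match
C → match
D → match
E → match
Total matched: 4

4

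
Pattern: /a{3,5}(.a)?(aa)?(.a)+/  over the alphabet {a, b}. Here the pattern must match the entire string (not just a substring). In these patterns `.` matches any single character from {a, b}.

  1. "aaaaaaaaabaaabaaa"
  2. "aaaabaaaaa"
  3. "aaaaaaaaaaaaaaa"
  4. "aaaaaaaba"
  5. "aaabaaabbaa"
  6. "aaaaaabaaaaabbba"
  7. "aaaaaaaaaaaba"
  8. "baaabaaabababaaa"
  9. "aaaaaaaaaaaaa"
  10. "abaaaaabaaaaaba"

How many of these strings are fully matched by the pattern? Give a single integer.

1 → match
2 → match
3 → match
4 → match
5 → no match
6 → no match
7 → match
8 → no match — must start with "a"
9 → match
10 → no match
Total matched: 6

6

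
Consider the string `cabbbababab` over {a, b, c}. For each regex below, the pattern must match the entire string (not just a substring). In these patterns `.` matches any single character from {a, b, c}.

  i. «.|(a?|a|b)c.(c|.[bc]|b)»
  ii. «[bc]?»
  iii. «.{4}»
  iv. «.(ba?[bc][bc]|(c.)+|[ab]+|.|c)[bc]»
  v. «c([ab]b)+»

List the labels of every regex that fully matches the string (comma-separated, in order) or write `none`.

iv, v

i → no match
ii → no match
iii → no match
iv → match
v → match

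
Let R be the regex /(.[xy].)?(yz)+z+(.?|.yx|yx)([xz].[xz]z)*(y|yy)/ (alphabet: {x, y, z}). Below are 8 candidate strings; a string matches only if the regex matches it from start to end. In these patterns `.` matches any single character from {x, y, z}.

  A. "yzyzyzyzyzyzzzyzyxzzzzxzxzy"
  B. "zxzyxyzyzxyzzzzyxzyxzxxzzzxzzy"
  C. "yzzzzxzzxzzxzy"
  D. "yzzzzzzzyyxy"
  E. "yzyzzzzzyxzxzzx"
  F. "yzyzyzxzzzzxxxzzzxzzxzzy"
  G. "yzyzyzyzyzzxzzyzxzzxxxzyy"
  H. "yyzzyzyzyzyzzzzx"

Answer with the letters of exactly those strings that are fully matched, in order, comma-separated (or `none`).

D

A → no match
B → no match
C → no match
D → match
E → no match
F → no match
G → no match
H → no match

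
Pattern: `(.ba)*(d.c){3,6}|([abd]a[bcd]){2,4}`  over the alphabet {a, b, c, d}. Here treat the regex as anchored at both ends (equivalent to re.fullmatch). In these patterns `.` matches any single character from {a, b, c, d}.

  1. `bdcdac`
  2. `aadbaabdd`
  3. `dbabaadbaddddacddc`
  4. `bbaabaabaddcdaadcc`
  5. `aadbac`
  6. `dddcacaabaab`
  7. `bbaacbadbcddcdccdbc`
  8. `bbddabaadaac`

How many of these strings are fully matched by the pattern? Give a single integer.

1 → no match
2 → no match
3 → no match
4 → no match
5 → match
6 → no match
7 → no match
8 → no match
Total matched: 1

1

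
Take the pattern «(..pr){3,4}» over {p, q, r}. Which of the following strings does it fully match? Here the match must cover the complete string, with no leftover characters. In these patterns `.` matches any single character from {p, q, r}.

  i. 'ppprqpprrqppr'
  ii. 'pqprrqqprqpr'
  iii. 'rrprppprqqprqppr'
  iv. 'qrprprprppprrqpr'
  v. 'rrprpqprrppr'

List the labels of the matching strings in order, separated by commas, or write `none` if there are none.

iii, iv, v

i → no match
ii → no match
iii → match
iv → match
v → match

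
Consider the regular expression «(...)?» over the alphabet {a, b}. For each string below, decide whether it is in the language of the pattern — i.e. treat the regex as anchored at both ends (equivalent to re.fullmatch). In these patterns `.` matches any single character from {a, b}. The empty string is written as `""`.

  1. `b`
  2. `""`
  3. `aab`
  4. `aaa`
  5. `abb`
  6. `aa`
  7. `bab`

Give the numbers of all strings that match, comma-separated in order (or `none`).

1. `b` → no match
2. `""` → match
3. `aab` → match
4. `aaa` → match
5. `abb` → match
6. `aa` → no match
7. `bab` → match

2, 3, 4, 5, 7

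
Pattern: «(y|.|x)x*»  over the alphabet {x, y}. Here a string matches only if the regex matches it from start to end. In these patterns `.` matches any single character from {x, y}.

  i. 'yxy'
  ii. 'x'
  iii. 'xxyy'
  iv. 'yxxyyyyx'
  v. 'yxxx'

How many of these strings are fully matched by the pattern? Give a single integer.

i → no match
ii → match
iii → no match
iv → no match
v → match
Total matched: 2

2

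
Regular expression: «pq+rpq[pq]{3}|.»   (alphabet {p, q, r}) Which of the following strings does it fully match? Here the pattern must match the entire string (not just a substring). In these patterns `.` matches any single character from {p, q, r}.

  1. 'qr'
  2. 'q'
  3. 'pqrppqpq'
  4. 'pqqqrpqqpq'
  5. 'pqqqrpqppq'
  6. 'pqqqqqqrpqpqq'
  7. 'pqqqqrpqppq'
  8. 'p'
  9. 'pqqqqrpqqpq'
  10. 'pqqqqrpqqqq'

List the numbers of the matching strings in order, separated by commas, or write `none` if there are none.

1 → no match
2 → match
3 → no match
4 → match
5 → match
6 → match
7 → match
8 → match
9 → match
10 → match

2, 4, 5, 6, 7, 8, 9, 10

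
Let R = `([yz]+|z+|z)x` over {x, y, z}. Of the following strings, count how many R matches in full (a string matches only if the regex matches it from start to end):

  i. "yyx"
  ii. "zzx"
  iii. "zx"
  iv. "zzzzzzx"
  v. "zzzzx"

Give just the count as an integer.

i → match
ii → match
iii → match
iv → match
v → match
Total matched: 5

5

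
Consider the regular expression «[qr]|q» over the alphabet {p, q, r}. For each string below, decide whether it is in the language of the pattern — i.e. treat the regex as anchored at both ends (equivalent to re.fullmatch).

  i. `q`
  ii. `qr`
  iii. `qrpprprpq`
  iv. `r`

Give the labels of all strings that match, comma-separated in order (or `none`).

i → match
ii → no match
iii → no match
iv → match

i, iv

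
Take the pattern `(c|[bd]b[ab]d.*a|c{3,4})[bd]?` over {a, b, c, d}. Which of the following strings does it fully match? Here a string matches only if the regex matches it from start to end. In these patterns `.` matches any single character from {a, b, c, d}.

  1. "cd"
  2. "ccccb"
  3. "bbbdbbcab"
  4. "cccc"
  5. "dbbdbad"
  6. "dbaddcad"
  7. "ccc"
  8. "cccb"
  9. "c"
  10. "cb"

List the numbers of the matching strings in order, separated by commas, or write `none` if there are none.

1. "cd" → match
2. "ccccb" → match
3. "bbbdbbcab" → match
4. "cccc" → match
5. "dbbdbad" → match
6. "dbaddcad" → match
7. "ccc" → match
8. "cccb" → match
9. "c" → match
10. "cb" → match

1, 2, 3, 4, 5, 6, 7, 8, 9, 10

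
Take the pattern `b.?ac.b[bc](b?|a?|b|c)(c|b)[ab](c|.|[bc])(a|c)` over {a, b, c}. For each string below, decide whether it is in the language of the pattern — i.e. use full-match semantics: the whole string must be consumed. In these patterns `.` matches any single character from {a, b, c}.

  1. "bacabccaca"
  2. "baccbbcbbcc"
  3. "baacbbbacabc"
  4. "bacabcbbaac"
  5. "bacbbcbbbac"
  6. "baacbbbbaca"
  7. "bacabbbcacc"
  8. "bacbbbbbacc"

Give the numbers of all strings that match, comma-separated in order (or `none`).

1 → match
2 → match
3 → match
4 → match
5 → match
6 → match
7 → match
8 → match

1, 2, 3, 4, 5, 6, 7, 8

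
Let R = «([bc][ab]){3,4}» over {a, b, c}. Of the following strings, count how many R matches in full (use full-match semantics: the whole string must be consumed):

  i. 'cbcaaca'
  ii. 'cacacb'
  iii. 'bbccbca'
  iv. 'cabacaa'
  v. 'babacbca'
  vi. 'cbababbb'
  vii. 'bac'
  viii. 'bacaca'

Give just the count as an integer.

3

i → no match
ii → match
iii → no match
iv → no match
v → match
vi → no match
vii → no match
viii → match
Total matched: 3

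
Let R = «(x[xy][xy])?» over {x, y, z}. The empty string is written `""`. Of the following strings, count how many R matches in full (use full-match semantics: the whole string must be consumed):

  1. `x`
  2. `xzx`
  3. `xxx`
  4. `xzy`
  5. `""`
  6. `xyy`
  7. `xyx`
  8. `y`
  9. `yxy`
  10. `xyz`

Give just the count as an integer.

1. `x` → no match
2. `xzx` → no match
3. `xxx` → match
4. `xzy` → no match
5. `""` → match
6. `xyy` → match
7. `xyx` → match
8. `y` → no match
9. `yxy` → no match
10. `xyz` → no match
Total matched: 4

4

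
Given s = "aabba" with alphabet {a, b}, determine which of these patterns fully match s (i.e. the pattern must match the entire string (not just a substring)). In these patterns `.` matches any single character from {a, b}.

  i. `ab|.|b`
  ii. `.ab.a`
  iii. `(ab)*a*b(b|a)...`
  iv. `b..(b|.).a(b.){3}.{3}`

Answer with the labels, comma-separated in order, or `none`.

i → no match
ii → match
iii → no match
iv → no match — must start with "b"

ii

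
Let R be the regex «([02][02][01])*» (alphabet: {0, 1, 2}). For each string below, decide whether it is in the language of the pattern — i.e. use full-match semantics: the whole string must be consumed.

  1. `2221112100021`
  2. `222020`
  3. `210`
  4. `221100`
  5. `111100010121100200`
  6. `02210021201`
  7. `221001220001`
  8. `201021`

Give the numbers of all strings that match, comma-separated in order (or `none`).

7, 8

1 → no match
2 → no match
3 → no match
4 → no match
5 → no match
6 → no match
7 → match
8 → match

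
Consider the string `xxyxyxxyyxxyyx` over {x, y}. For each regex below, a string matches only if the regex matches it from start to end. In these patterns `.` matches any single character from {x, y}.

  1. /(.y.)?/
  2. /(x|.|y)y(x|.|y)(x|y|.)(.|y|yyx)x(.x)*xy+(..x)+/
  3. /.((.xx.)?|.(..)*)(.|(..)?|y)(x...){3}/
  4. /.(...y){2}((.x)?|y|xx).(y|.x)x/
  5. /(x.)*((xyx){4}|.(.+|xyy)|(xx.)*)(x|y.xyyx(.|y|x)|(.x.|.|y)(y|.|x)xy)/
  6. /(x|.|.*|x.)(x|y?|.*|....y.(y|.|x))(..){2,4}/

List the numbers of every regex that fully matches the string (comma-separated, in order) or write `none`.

1 → no match
2 → no match
3 → no match
4 → match
5 → match
6 → match

4, 5, 6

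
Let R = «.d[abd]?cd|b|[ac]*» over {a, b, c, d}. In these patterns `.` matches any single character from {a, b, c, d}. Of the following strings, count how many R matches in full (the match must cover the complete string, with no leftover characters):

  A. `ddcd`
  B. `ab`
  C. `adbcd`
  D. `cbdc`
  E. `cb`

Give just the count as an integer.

2

A. `ddcd` → match
B. `ab` → no match
C. `adbcd` → match
D. `cbdc` → no match
E. `cb` → no match
Total matched: 2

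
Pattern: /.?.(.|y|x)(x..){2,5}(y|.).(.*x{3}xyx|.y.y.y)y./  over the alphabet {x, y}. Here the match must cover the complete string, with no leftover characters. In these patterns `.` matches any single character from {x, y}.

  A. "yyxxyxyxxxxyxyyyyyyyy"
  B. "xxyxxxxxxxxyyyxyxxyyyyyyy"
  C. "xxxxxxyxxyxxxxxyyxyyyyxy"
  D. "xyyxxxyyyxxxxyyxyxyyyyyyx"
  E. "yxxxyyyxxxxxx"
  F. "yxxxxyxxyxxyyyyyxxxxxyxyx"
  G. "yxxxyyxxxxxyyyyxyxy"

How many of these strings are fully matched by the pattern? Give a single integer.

2

A → match
B → no match
C → no match
D → no match
E → no match
F → match
G → no match
Total matched: 2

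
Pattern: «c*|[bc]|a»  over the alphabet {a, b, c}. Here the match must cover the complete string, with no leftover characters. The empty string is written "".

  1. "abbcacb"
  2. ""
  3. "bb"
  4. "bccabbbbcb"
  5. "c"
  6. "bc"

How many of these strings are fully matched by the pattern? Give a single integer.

2

1. "abbcacb" → no match
2. "" → match
3. "bb" → no match
4. "bccabbbbcb" → no match
5. "c" → match
6. "bc" → no match
Total matched: 2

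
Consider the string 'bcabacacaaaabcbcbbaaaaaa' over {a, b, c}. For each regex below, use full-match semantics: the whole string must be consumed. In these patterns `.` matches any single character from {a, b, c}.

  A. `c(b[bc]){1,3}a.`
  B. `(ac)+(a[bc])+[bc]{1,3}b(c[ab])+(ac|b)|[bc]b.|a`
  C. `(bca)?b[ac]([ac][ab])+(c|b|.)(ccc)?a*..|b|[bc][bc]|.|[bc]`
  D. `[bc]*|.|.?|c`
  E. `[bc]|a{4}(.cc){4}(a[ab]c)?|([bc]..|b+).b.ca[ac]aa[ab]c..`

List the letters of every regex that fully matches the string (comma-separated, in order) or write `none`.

A → no match — must start with 'cb'
B → no match
C → match
D → no match
E → no match

C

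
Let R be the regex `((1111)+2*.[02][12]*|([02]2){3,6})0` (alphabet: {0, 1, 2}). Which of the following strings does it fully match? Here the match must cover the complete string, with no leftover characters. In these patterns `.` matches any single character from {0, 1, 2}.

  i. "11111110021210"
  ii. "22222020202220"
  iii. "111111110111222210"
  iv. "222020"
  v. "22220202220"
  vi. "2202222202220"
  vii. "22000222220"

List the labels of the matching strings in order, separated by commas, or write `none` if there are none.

v, vi

i → no match
ii → no match
iii → no match
iv → no match
v → match
vi → match
vii → no match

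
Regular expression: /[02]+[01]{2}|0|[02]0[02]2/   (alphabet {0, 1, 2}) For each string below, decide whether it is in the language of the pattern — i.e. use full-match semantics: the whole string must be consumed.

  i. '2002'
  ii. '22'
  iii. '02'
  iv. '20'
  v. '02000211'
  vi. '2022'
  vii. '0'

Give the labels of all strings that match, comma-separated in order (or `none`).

i, v, vi, vii

i → match
ii → no match
iii → no match
iv → no match
v → match
vi → match
vii → match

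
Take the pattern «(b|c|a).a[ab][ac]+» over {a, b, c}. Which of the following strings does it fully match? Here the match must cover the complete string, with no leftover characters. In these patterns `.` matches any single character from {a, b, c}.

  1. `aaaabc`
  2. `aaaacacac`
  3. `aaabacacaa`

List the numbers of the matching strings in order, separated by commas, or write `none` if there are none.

2, 3

1 → no match
2 → match
3 → match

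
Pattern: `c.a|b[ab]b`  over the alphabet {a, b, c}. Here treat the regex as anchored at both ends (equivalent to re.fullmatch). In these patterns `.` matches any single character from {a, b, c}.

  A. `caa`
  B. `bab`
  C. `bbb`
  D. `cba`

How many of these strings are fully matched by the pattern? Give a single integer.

4

A → match
B → match
C → match
D → match
Total matched: 4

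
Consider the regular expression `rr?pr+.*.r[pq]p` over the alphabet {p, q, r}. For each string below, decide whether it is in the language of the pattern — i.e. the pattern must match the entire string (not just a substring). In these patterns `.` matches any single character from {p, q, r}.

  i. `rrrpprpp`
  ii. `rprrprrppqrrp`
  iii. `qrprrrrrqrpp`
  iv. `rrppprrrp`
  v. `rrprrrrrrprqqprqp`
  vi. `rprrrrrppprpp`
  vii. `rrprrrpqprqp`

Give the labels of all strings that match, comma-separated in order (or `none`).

v, vi, vii

i → no match
ii → no match
iii → no match — must start with `r`
iv → no match
v → match
vi → match
vii → match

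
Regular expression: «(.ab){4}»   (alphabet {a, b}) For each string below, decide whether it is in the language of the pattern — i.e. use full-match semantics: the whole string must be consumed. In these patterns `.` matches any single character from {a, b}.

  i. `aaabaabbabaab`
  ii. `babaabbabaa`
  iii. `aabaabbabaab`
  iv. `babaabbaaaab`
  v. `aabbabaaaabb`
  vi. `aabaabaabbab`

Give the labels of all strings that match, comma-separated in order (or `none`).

iii, vi

i → no match
ii → no match — must end with `ab`
iii → match
iv → no match
v → no match — must end with `ab`
vi → match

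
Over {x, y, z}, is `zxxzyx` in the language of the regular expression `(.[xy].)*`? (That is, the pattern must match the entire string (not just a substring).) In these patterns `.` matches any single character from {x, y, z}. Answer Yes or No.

Yes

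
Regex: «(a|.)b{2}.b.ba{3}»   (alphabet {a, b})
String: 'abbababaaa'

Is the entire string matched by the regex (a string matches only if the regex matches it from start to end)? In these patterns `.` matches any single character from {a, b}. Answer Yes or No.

Yes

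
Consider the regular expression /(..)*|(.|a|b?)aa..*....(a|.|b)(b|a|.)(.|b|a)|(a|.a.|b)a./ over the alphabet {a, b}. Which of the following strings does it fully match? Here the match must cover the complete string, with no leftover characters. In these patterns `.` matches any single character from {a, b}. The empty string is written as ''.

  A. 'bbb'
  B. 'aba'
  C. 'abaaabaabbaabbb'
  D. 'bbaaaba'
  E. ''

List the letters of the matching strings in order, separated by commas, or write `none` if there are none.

A → no match
B → no match
C → no match
D → no match
E → match

E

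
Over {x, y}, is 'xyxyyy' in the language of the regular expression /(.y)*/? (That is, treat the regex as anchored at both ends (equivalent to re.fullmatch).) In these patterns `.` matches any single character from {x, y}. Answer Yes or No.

Yes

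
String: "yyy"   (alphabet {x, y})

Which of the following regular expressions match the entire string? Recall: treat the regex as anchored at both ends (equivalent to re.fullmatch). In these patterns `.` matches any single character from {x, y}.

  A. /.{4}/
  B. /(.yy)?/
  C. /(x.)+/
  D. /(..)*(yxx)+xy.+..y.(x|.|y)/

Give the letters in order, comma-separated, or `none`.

A → no match
B → match
C → no match — must start with "x"
D → no match

B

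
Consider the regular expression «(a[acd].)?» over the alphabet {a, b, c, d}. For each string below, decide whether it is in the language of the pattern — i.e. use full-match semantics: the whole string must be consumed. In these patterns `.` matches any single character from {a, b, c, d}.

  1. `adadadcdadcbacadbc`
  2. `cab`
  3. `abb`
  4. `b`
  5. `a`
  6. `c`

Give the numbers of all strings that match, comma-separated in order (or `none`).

1 → no match
2 → no match
3 → no match
4 → no match
5 → no match
6 → no match

none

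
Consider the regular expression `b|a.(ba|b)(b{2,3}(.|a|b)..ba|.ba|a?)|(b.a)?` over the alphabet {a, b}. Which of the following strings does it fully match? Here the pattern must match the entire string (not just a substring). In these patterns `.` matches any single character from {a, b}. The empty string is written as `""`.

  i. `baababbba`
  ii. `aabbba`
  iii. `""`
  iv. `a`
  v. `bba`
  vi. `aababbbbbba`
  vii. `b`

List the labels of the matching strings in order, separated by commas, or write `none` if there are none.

i → no match
ii → match
iii → match
iv → no match
v → match
vi → match
vii → match

ii, iii, v, vi, vii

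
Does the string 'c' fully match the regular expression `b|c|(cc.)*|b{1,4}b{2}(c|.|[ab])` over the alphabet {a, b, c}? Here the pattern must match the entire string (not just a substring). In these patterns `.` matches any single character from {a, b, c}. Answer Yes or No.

Yes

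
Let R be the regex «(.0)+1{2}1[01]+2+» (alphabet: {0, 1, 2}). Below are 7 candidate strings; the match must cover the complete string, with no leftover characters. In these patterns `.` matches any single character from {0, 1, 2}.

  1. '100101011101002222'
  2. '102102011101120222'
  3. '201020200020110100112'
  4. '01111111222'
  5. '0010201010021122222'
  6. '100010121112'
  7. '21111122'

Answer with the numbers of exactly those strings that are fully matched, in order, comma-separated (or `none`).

1 → no match
2 → no match
3 → no match
4. '01111111222' → no match
5 → no match
6. '100010121112' → no match
7. '21111122' → no match

none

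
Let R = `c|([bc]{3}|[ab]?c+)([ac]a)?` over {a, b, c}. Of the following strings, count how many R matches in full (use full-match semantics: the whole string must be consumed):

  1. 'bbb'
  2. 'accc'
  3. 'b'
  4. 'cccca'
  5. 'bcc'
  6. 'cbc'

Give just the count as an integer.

1. 'bbb' → match
2. 'accc' → match
3. 'b' → no match
4. 'cccca' → match
5. 'bcc' → match
6. 'cbc' → match
Total matched: 5

5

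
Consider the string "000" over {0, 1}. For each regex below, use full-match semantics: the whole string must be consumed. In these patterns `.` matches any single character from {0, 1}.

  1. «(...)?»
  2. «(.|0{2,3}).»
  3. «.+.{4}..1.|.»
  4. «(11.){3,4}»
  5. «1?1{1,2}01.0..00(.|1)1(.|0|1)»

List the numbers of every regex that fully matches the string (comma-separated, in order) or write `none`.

1, 2

1 → match
2 → match
3 → no match
4 → no match — must start with "11"
5 → no match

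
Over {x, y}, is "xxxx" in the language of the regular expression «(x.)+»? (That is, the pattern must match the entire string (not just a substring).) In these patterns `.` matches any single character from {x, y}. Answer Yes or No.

Yes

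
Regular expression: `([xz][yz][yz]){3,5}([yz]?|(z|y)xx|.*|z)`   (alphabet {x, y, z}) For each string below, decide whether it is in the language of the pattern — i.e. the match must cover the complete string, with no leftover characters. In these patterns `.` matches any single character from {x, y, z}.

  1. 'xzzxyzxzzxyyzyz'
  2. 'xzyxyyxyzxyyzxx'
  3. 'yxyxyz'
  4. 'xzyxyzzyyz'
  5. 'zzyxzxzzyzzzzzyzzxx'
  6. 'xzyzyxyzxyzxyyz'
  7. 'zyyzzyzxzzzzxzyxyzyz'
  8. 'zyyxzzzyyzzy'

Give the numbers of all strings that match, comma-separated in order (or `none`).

1 → match
2 → match
3. 'yxyxyz' → no match
4. 'xzyxyzzyyz' → match
5 → no match
6 → no match
7 → no match
8. 'zyyxzzzyyzzy' → match

1, 2, 4, 8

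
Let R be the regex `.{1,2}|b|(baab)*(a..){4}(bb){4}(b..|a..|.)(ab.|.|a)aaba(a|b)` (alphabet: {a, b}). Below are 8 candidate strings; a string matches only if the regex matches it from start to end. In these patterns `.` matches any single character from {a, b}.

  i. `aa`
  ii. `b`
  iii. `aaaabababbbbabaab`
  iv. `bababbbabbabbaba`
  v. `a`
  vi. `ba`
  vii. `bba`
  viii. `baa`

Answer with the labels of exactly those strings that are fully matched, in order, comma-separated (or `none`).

i → match
ii → match
iii → no match
iv → no match
v → match
vi → match
vii → no match
viii → no match

i, ii, v, vi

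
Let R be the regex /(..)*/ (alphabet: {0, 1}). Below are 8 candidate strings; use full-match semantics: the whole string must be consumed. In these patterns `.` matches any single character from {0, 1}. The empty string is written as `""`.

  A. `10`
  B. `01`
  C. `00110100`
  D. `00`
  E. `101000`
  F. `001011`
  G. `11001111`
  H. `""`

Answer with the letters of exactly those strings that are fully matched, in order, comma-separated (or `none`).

A. `10` → match
B. `01` → match
C. `00110100` → match
D. `00` → match
E. `101000` → match
F. `001011` → match
G. `11001111` → match
H. `""` → match

A, B, C, D, E, F, G, H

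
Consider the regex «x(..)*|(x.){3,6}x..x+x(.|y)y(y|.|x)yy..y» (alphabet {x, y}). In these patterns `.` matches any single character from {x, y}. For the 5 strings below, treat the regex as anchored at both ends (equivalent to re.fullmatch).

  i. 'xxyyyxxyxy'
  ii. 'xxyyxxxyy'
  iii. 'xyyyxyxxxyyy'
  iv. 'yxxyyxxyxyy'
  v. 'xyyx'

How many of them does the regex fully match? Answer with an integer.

1

i → no match
ii → match
iii → no match
iv → no match — must start with 'x'
v → no match
Total matched: 1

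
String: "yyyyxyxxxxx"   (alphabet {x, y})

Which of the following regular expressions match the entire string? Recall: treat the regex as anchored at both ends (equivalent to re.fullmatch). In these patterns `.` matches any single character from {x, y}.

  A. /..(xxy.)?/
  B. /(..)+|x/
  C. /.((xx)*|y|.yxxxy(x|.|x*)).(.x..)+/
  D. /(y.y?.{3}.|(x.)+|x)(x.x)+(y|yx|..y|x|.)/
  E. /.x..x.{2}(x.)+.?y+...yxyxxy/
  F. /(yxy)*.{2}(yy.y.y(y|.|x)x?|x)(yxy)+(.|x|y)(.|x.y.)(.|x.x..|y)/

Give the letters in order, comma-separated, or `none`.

C, D

A → no match
B → no match
C → match
D → match
E → no match — must end with "yxyxxy"
F → no match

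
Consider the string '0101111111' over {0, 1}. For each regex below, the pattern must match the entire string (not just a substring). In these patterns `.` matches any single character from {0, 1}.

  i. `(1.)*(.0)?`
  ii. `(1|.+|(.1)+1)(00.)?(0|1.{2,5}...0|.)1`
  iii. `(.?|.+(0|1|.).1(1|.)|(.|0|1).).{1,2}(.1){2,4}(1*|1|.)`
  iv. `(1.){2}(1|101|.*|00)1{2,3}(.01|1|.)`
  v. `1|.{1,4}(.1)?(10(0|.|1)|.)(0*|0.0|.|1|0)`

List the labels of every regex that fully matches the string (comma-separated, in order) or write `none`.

ii, iii

i → no match
ii → match
iii → match
iv → no match — must start with '1'
v → no match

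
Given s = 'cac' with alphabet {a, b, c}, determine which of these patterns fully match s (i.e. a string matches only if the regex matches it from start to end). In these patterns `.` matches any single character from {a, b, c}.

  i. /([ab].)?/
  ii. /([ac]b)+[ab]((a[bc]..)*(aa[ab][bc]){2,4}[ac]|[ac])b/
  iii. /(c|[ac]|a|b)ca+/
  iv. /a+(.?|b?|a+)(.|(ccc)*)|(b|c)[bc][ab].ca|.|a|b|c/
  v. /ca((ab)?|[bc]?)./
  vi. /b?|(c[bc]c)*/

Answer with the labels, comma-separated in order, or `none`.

i → no match
ii → no match — must end with 'b'
iii → no match — must end with 'a'
iv → no match
v → match
vi → no match

v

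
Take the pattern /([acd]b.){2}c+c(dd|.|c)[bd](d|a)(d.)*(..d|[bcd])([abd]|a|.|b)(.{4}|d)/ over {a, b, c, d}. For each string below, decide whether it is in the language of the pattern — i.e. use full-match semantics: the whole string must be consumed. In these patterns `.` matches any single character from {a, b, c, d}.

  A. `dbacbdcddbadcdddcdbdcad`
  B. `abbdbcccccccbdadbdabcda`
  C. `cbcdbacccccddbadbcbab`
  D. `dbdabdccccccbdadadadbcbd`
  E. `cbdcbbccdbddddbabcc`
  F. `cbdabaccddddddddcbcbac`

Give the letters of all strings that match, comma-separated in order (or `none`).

B, C, D, E, F

A → no match
B → match
C → match
D → match
E → match
F → match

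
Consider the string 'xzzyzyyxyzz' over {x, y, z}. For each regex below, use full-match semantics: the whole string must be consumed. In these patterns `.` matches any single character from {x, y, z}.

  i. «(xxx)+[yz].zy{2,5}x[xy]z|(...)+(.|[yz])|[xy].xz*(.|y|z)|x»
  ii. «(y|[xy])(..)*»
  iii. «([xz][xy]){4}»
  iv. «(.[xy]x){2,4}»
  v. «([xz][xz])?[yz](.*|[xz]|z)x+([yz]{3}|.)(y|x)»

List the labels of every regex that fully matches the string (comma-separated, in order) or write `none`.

i → no match
ii → match
iii → no match
iv → no match — must end with 'x'
v → no match

ii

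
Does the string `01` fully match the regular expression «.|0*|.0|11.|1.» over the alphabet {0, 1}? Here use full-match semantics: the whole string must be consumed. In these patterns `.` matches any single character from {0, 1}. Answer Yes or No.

No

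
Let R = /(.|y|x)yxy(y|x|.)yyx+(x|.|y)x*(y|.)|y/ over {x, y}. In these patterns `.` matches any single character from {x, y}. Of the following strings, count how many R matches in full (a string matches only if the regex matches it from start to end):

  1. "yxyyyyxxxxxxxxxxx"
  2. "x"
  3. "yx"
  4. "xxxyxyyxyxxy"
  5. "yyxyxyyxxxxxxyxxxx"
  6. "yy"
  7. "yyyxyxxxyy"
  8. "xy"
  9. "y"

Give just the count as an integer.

2

1 → no match
2 → no match
3 → no match
4 → no match
5 → match
6 → no match
7 → no match
8 → no match
9 → match
Total matched: 2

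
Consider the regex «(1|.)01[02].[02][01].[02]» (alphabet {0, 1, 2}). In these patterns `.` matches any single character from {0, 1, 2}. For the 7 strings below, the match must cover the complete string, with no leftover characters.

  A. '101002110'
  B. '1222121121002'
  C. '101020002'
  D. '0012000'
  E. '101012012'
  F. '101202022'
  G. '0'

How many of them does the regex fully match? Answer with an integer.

A → match
B → no match
C → match
D → no match
E → match
F → match
G → no match
Total matched: 4

4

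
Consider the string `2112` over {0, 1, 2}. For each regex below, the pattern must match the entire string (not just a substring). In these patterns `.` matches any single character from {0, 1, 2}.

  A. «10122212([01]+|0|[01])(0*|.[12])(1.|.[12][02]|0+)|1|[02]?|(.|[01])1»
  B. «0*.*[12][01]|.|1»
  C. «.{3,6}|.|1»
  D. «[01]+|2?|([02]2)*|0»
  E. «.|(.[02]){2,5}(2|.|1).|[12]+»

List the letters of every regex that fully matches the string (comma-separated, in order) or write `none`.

C, E

A → no match
B → no match
C → match
D → no match
E → match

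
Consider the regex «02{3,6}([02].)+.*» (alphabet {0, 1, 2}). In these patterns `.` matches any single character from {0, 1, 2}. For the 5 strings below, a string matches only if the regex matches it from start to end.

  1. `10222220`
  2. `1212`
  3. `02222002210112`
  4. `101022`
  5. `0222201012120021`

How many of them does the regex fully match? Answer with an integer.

1 → no match — must start with `02`
2 → no match — must start with `02`
3 → match
4 → no match — must start with `02`
5 → match
Total matched: 2

2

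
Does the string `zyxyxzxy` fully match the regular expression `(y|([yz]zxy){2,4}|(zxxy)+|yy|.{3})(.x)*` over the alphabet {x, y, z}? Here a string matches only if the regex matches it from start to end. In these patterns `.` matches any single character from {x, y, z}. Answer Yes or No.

No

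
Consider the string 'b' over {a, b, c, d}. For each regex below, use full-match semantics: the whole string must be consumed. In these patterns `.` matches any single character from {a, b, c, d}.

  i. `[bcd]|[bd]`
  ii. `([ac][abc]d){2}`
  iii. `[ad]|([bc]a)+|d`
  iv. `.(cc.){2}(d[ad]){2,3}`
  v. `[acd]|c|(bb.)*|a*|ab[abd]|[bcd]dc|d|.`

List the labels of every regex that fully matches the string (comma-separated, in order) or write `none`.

i, v

i → match
ii → no match — must end with 'd'
iii → no match
iv → no match
v → match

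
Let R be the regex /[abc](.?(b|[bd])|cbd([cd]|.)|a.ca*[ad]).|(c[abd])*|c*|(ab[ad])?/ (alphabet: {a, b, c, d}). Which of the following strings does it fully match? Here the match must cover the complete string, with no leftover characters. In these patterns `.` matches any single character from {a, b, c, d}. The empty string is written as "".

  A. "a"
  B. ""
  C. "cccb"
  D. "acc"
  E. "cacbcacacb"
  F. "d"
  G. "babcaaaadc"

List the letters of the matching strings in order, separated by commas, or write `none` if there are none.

A → no match
B → match
C → no match
D → no match
E → match
F → no match
G → match

B, E, G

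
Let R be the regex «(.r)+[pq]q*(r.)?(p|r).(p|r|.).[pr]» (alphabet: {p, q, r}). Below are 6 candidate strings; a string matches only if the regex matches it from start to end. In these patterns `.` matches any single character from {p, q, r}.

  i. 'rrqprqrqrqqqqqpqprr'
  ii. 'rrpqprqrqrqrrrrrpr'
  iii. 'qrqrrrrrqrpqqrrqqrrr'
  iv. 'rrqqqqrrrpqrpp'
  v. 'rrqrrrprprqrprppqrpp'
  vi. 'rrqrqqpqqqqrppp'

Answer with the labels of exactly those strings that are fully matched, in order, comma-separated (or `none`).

i → no match
ii → no match
iii → no match
iv → no match
v → match
vi → no match

v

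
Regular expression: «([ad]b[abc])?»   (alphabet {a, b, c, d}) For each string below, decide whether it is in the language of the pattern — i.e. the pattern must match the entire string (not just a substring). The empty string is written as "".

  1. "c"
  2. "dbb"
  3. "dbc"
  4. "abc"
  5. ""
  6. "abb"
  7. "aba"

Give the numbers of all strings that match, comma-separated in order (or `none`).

1. "c" → no match
2. "dbb" → match
3. "dbc" → match
4. "abc" → match
5. "" → match
6. "abb" → match
7. "aba" → match

2, 3, 4, 5, 6, 7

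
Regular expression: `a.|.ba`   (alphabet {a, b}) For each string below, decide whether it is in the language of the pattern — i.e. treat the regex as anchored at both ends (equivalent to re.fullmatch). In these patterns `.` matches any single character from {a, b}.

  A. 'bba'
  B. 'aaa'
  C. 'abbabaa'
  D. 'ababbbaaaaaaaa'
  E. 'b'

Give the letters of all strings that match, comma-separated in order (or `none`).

A → match
B → no match
C → no match
D → no match
E → no match

A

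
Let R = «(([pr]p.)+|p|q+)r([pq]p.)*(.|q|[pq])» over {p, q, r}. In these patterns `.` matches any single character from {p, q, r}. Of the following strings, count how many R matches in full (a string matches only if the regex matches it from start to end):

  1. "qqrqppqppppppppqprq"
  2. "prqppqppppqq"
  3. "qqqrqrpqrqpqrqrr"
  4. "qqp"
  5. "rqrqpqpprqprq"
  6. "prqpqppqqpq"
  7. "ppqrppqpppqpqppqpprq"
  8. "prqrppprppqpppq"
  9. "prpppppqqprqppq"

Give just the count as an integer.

4

1 → match
2 → match
3 → no match
4 → no match
5 → no match
6 → no match
7 → match
8 → no match
9 → match
Total matched: 4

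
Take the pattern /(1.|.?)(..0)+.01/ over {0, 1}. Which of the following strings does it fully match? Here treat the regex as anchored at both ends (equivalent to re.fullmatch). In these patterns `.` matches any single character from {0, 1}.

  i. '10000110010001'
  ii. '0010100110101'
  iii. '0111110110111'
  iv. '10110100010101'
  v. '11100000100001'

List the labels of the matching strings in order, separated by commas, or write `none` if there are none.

i → match
ii → match
iii → no match — must end with '01'
iv → match
v → match

i, ii, iv, v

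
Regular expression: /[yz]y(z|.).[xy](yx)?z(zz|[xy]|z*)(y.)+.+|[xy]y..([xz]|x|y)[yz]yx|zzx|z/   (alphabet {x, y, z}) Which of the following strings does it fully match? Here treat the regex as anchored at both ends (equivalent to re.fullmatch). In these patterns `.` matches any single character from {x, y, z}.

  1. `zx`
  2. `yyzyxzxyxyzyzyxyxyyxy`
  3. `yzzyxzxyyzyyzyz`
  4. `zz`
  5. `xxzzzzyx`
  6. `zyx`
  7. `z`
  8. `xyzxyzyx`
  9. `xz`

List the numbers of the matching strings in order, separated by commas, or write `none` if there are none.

1. `zx` → no match
2 → match
3 → no match
4. `zz` → no match
5. `xxzzzzyx` → no match
6. `zyx` → no match
7. `z` → match
8. `xyzxyzyx` → match
9. `xz` → no match

2, 7, 8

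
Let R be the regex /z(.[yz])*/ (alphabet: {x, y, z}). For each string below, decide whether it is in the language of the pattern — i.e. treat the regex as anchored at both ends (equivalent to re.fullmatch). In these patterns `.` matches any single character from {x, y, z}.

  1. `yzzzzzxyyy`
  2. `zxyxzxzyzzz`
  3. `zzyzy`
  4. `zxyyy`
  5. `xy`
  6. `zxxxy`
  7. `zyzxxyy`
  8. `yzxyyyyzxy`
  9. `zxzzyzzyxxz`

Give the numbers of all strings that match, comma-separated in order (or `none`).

1. `yzzzzzxyyy` → no match — must start with `z`
2. `zxyxzxzyzzz` → match
3. `zzyzy` → match
4. `zxyyy` → match
5. `xy` → no match — must start with `z`
6. `zxxxy` → no match
7. `zyzxxyy` → no match
8. `yzxyyyyzxy` → no match — must start with `z`
9. `zxzzyzzyxxz` → no match

2, 3, 4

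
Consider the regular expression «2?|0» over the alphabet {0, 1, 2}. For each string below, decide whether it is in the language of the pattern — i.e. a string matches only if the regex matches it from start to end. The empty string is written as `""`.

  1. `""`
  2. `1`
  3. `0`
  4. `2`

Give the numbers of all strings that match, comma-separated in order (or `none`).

1. `""` → match
2. `1` → no match
3. `0` → match
4. `2` → match

1, 3, 4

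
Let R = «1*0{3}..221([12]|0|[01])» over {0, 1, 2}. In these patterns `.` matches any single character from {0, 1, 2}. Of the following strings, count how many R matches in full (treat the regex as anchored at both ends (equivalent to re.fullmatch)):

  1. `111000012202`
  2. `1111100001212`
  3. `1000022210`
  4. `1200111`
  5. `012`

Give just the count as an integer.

1 → no match
2 → no match
3 → match
4 → no match
5 → no match
Total matched: 1

1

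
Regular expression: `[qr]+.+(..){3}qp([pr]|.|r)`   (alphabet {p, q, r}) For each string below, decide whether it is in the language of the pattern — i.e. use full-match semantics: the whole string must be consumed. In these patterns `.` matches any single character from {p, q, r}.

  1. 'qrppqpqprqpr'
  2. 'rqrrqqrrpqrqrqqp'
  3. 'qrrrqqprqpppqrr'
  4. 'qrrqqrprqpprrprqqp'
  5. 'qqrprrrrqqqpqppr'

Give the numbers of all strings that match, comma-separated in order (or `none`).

1 → match
2 → no match
3 → no match
4 → no match
5 → no match

1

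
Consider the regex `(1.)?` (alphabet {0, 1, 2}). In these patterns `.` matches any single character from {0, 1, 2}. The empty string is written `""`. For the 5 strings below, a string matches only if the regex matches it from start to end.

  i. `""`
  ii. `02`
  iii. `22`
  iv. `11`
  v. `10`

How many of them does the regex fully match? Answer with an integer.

3

i → match
ii → no match
iii → no match
iv → match
v → match
Total matched: 3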